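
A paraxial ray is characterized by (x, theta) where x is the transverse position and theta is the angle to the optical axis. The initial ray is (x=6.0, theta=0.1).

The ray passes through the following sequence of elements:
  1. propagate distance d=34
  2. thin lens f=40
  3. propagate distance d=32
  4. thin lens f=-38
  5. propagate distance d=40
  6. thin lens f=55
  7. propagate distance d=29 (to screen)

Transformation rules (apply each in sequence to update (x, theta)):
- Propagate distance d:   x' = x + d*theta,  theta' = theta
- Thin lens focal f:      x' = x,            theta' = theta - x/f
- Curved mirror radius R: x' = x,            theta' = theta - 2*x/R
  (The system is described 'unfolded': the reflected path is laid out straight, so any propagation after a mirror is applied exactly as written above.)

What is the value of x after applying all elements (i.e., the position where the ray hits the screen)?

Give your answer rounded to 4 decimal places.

Initial: x=6.0000 theta=0.1000
After 1 (propagate distance d=34): x=9.4000 theta=0.1000
After 2 (thin lens f=40): x=9.4000 theta=-0.1350
After 3 (propagate distance d=32): x=5.0800 theta=-0.1350
After 4 (thin lens f=-38): x=5.0800 theta=-1/760 (≈-0.0013)
After 5 (propagate distance d=40): x=2388/475 (≈5.0274) theta=-1/760 (≈-0.0013)
After 6 (thin lens f=55): x=2388/475 (≈5.0274) theta=-19379/209000 (≈-0.0927)
After 7 (propagate distance d=29 (to screen)): x=488729/209000 (≈2.3384) theta=-19379/209000 (≈-0.0927)
Rounded to 4 decimal places: x = 2.3384

Answer: 2.3384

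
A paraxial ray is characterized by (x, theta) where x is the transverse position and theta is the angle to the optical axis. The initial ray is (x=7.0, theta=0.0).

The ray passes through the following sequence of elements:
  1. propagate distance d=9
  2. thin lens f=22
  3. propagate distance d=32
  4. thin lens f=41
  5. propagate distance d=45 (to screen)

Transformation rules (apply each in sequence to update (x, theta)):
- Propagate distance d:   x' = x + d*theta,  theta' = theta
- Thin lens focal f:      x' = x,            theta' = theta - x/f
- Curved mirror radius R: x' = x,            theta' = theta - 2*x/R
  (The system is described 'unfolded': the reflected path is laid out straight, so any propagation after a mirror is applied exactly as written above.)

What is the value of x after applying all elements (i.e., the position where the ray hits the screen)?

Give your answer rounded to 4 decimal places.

Answer: -14.0078

Derivation:
Initial: x=7.0000 theta=0.0000
After 1 (propagate distance d=9): x=7.0000 theta=0.0000
After 2 (thin lens f=22): x=7.0000 theta=-7/22 (≈-0.3182)
After 3 (propagate distance d=32): x=-35/11 (≈-3.1818) theta=-7/22 (≈-0.3182)
After 4 (thin lens f=41): x=-35/11 (≈-3.1818) theta=-217/902 (≈-0.2406)
After 5 (propagate distance d=45 (to screen)): x=-12635/902 (≈-14.0078) theta=-217/902 (≈-0.2406)
Rounded to 4 decimal places: x = -14.0078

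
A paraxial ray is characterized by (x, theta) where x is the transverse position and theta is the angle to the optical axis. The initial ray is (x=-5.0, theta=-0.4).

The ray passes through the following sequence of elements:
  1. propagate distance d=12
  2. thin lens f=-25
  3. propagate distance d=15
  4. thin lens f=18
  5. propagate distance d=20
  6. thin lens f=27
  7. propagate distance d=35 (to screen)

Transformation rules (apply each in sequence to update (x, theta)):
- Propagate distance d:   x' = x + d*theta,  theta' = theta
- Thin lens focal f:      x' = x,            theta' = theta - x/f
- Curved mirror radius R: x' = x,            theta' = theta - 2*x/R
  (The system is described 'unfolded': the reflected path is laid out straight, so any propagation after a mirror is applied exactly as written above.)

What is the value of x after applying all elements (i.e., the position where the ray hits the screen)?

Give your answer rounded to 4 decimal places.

Answer: 18.4151

Derivation:
Initial: x=-5.0000 theta=-0.4000
After 1 (propagate distance d=12): x=-9.8000 theta=-0.4000
After 2 (thin lens f=-25): x=-9.8000 theta=-0.7920
After 3 (propagate distance d=15): x=-21.6800 theta=-0.7920
After 4 (thin lens f=18): x=-21.6800 theta=464/1125 (≈0.4124)
After 5 (propagate distance d=20): x=-3022/225 (≈-13.4311) theta=464/1125 (≈0.4124)
After 6 (thin lens f=27): x=-3022/225 (≈-13.4311) theta=27638/30375 (≈0.9099)
After 7 (propagate distance d=35 (to screen)): x=111872/6075 (≈18.4151) theta=27638/30375 (≈0.9099)
Rounded to 4 decimal places: x = 18.4151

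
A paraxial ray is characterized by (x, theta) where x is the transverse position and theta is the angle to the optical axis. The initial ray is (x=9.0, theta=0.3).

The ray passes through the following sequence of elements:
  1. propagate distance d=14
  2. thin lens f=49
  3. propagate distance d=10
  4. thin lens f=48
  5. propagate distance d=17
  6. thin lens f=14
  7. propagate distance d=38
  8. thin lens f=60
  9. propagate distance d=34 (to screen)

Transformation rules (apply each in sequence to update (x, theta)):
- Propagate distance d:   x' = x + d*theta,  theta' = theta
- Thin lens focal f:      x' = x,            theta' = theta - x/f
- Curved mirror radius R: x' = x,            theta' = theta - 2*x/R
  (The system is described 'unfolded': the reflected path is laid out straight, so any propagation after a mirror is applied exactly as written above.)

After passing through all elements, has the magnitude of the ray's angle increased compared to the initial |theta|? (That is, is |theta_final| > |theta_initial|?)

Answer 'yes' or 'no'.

Initial: x=9.0000 theta=0.3000
After 1 (propagate distance d=14): x=13.2000 theta=0.3000
After 2 (thin lens f=49): x=13.2000 theta=3/98 (≈0.0306)
After 3 (propagate distance d=10): x=3309/245 (≈13.5061) theta=3/98 (≈0.0306)
After 4 (thin lens f=48): x=3309/245 (≈13.5061) theta=-983/3920 (≈-0.2508)
After 5 (propagate distance d=17): x=36233/3920 (≈9.2431) theta=-983/3920 (≈-0.2508)
After 6 (thin lens f=14): x=36233/3920 (≈9.2431) theta=-9999/10976 (≈-0.9110)
After 7 (propagate distance d=38): x=-348137/13720 (≈-25.3744) theta=-9999/10976 (≈-0.9110)
After 8 (thin lens f=60): x=-348137/13720 (≈-25.3744) theta=-100447/205800 (≈-0.4881)
After 9 (propagate distance d=34 (to screen)): x=-8637253/205800 (≈-41.9692) theta=-100447/205800 (≈-0.4881)
|theta_initial|=0.3000 |theta_final|=100447/205800 (≈0.4881) -> increased

Answer: yes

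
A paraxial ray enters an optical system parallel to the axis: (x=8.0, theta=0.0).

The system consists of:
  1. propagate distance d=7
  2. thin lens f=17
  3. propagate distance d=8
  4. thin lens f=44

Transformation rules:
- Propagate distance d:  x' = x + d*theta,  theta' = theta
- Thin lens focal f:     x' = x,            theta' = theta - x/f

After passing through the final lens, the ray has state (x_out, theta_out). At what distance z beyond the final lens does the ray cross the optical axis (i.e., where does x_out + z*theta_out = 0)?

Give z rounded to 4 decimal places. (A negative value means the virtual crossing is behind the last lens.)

Answer: 7.4717

Derivation:
Initial: x=8.0000 theta=0.0000
After 1 (propagate distance d=7): x=8.0000 theta=0.0000
After 2 (thin lens f=17): x=8.0000 theta=-8/17 (≈-0.4706)
After 3 (propagate distance d=8): x=72/17 (≈4.2353) theta=-8/17 (≈-0.4706)
After 4 (thin lens f=44): x=72/17 (≈4.2353) theta=-106/187 (≈-0.5668)
z_focus = -x_out/theta_out = -(72/17)/(-106/187) = 396/53 ≈ 7.4717
Rounded to 4 decimal places: z = 7.4717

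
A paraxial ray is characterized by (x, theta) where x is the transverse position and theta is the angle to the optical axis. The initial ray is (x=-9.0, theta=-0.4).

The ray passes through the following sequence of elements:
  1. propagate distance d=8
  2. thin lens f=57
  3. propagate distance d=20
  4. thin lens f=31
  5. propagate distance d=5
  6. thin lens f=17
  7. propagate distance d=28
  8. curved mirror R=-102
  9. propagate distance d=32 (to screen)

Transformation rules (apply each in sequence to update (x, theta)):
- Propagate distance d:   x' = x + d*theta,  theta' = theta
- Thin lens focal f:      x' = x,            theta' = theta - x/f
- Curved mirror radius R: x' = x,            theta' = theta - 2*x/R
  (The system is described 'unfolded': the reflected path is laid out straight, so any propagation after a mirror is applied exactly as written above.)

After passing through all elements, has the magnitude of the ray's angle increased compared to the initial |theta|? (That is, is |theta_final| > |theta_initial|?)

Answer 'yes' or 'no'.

Initial: x=-9.0000 theta=-0.4000
After 1 (propagate distance d=8): x=-12.2000 theta=-0.4000
After 2 (thin lens f=57): x=-12.2000 theta=-53/285 (≈-0.1860)
After 3 (propagate distance d=20): x=-4537/285 (≈-15.9193) theta=-53/285 (≈-0.1860)
After 4 (thin lens f=31): x=-4537/285 (≈-15.9193) theta=2894/8835 (≈0.3276)
After 5 (propagate distance d=5): x=-42059/2945 (≈-14.2815) theta=2894/8835 (≈0.3276)
After 6 (thin lens f=17): x=-42059/2945 (≈-14.2815) theta=35075/30039 (≈1.1676)
After 7 (propagate distance d=28): x=2765491/150195 (≈18.4127) theta=35075/30039 (≈1.1676)
After 8 (curved mirror R=-102): x=2765491/150195 (≈18.4127) theta=11709616/7659945 (≈1.5287)
After 9 (propagate distance d=32 (to screen)): x=515747753/7659945 (≈67.3305) theta=11709616/7659945 (≈1.5287)
|theta_initial|=0.4000 |theta_final|=11709616/7659945 (≈1.5287) -> increased

Answer: yes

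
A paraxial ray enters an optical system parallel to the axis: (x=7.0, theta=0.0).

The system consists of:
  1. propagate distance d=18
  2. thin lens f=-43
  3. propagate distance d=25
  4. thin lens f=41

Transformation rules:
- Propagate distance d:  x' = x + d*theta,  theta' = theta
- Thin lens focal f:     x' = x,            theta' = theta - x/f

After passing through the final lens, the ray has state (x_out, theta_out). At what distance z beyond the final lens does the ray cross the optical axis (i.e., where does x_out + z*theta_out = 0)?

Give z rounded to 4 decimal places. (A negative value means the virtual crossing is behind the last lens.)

Initial: x=7.0000 theta=0.0000
After 1 (propagate distance d=18): x=7.0000 theta=0.0000
After 2 (thin lens f=-43): x=7.0000 theta=7/43 (≈0.1628)
After 3 (propagate distance d=25): x=476/43 (≈11.0698) theta=7/43 (≈0.1628)
After 4 (thin lens f=41): x=476/43 (≈11.0698) theta=-189/1763 (≈-0.1072)
z_focus = -x_out/theta_out = -(476/43)/(-189/1763) = 2788/27 ≈ 103.2593
Rounded to 4 decimal places: z = 103.2593

Answer: 103.2593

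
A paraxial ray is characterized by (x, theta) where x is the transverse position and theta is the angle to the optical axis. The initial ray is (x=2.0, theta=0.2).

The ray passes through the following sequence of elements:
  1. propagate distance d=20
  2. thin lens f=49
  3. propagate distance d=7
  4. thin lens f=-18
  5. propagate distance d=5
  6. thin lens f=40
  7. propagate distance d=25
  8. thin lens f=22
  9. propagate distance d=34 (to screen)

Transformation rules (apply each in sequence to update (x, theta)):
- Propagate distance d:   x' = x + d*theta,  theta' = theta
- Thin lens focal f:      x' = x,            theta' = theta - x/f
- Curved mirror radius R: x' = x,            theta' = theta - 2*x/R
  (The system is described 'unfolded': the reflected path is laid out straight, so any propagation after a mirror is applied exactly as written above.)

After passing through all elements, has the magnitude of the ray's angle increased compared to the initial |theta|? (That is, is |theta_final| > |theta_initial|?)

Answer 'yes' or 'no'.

Answer: yes

Derivation:
Initial: x=2.0000 theta=0.2000
After 1 (propagate distance d=20): x=6.0000 theta=0.2000
After 2 (thin lens f=49): x=6.0000 theta=19/245 (≈0.0776)
After 3 (propagate distance d=7): x=229/35 (≈6.5429) theta=19/245 (≈0.0776)
After 4 (thin lens f=-18): x=229/35 (≈6.5429) theta=389/882 (≈0.4410)
After 5 (propagate distance d=5): x=38579/4410 (≈8.7481) theta=389/882 (≈0.4410)
After 6 (thin lens f=40): x=38579/4410 (≈8.7481) theta=5603/25200 (≈0.2223)
After 7 (propagate distance d=25): x=504737/35280 (≈14.3066) theta=5603/25200 (≈0.2223)
After 8 (thin lens f=22): x=504737/35280 (≈14.3066) theta=-1660823/3880800 (≈-0.4280)
After 9 (propagate distance d=34 (to screen)): x=-29591/121275 (≈-0.2440) theta=-1660823/3880800 (≈-0.4280)
|theta_initial|=0.2000 |theta_final|=1660823/3880800 (≈0.4280) -> increased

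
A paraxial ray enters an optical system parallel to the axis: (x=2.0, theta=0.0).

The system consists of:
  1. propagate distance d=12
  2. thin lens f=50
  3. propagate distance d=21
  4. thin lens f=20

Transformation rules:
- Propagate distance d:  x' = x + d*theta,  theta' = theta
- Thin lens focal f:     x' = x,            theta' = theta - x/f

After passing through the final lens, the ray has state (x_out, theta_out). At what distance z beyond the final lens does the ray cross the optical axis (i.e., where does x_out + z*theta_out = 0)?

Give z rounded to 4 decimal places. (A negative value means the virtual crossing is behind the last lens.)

Initial: x=2.0000 theta=0.0000
After 1 (propagate distance d=12): x=2.0000 theta=0.0000
After 2 (thin lens f=50): x=2.0000 theta=-0.0400
After 3 (propagate distance d=21): x=1.1600 theta=-0.0400
After 4 (thin lens f=20): x=1.1600 theta=-0.0980
z_focus = -x_out/theta_out = -(1.1600)/(-0.0980) = 580/49 ≈ 11.8367
Rounded to 4 decimal places: z = 11.8367

Answer: 11.8367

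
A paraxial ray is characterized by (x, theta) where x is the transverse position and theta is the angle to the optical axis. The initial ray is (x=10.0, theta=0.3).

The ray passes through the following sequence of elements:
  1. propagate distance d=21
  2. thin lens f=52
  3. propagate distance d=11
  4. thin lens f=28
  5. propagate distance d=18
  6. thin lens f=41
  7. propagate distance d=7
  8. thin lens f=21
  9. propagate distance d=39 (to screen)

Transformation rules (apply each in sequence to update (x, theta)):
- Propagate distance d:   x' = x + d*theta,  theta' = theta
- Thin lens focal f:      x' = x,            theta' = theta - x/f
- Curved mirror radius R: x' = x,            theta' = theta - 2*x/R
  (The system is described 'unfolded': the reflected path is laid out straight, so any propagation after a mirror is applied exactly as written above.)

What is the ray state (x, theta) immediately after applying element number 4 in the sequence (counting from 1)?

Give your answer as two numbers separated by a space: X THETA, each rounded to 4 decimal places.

Answer: 16.1519 -0.5903

Derivation:
Initial: x=10.0000 theta=0.3000
After 1 (propagate distance d=21): x=16.3000 theta=0.3000
After 2 (thin lens f=52): x=16.3000 theta=-7/520 (≈-0.0135)
After 3 (propagate distance d=11): x=8399/520 (≈16.1519) theta=-7/520 (≈-0.0135)
After 4 (thin lens f=28): x=8399/520 (≈16.1519) theta=-1719/2912 (≈-0.5903)
Rounded to 4 decimal places: x = 16.1519, theta = -0.5903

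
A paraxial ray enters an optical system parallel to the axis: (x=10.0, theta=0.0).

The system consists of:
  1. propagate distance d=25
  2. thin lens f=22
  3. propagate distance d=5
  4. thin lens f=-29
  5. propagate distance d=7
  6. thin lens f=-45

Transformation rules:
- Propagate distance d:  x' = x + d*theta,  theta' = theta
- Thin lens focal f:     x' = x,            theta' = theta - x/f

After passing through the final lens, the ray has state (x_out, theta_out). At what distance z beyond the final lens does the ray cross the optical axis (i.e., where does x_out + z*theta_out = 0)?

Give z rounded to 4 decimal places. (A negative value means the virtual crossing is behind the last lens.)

Initial: x=10.0000 theta=0.0000
After 1 (propagate distance d=25): x=10.0000 theta=0.0000
After 2 (thin lens f=22): x=10.0000 theta=-5/11 (≈-0.4545)
After 3 (propagate distance d=5): x=85/11 (≈7.7273) theta=-5/11 (≈-0.4545)
After 4 (thin lens f=-29): x=85/11 (≈7.7273) theta=-60/319 (≈-0.1881)
After 5 (propagate distance d=7): x=2045/319 (≈6.4107) theta=-60/319 (≈-0.1881)
After 6 (thin lens f=-45): x=2045/319 (≈6.4107) theta=-131/2871 (≈-0.0456)
z_focus = -x_out/theta_out = -(2045/319)/(-131/2871) = 18405/131 ≈ 140.4962
Rounded to 4 decimal places: z = 140.4962

Answer: 140.4962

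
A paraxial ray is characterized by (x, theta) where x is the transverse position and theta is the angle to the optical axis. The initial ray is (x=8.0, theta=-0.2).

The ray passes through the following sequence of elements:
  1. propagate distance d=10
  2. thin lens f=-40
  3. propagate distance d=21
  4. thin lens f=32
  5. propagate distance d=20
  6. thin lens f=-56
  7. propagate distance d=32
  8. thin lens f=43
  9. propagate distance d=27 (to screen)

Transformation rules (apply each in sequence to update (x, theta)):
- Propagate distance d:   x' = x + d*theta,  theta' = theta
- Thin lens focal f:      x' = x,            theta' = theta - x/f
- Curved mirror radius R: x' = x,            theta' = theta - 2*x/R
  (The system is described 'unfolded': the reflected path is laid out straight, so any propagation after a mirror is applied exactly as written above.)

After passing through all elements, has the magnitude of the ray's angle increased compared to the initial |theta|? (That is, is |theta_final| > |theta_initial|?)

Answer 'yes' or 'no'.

Answer: no

Derivation:
Initial: x=8.0000 theta=-0.2000
After 1 (propagate distance d=10): x=6.0000 theta=-0.2000
After 2 (thin lens f=-40): x=6.0000 theta=-0.0500
After 3 (propagate distance d=21): x=4.9500 theta=-0.0500
After 4 (thin lens f=32): x=4.9500 theta=-131/640 (≈-0.2047)
After 5 (propagate distance d=20): x=137/160 (≈0.8563) theta=-131/640 (≈-0.2047)
After 6 (thin lens f=-56): x=137/160 (≈0.8563) theta=-1697/8960 (≈-0.1894)
After 7 (propagate distance d=32): x=-5829/1120 (≈-5.2045) theta=-1697/8960 (≈-0.1894)
After 8 (thin lens f=43): x=-5829/1120 (≈-5.2045) theta=-26339/385280 (≈-0.0684)
After 9 (propagate distance d=27 (to screen)): x=-388047/55040 (≈-7.0503) theta=-26339/385280 (≈-0.0684)
|theta_initial|=0.2000 |theta_final|=26339/385280 (≈0.0684) -> not increased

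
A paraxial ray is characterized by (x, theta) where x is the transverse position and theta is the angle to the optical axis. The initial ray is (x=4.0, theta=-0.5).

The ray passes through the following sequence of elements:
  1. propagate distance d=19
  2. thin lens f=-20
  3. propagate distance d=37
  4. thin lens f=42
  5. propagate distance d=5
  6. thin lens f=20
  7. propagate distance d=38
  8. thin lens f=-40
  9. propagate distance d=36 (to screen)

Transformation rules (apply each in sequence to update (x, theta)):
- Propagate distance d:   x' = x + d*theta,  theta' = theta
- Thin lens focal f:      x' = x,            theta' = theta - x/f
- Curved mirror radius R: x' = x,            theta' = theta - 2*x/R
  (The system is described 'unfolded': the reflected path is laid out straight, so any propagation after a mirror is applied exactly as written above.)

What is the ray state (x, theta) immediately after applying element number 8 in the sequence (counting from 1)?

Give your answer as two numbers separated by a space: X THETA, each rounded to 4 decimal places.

Initial: x=4.0000 theta=-0.5000
After 1 (propagate distance d=19): x=-5.5000 theta=-0.5000
After 2 (thin lens f=-20): x=-5.5000 theta=-0.7750
After 3 (propagate distance d=37): x=-34.1750 theta=-0.7750
After 4 (thin lens f=42): x=-34.1750 theta=13/336 (≈0.0387)
After 5 (propagate distance d=5): x=-57089/1680 (≈-33.9815) theta=13/336 (≈0.0387)
After 6 (thin lens f=20): x=-57089/1680 (≈-33.9815) theta=19463/11200 (≈1.7378)
After 7 (propagate distance d=38): x=538501/16800 (≈32.0536) theta=19463/11200 (≈1.7378)
After 8 (thin lens f=-40): x=538501/16800 (≈32.0536) theta=1706281/672000 (≈2.5391)
Rounded to 4 decimal places: x = 32.0536, theta = 2.5391

Answer: 32.0536 2.5391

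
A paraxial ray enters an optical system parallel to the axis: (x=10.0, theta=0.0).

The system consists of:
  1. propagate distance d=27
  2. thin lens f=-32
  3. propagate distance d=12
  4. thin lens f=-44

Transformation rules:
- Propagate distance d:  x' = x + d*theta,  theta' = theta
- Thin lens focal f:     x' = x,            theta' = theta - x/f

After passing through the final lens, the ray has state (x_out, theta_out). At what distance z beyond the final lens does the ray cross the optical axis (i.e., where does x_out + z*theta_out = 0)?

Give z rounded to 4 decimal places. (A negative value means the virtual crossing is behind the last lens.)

Initial: x=10.0000 theta=0.0000
After 1 (propagate distance d=27): x=10.0000 theta=0.0000
After 2 (thin lens f=-32): x=10.0000 theta=0.3125
After 3 (propagate distance d=12): x=13.7500 theta=0.3125
After 4 (thin lens f=-44): x=13.7500 theta=0.6250
z_focus = -x_out/theta_out = -(13.7500)/(0.6250) = -22.0000
Rounded to 4 decimal places: z = -22.0000

Answer: -22.0000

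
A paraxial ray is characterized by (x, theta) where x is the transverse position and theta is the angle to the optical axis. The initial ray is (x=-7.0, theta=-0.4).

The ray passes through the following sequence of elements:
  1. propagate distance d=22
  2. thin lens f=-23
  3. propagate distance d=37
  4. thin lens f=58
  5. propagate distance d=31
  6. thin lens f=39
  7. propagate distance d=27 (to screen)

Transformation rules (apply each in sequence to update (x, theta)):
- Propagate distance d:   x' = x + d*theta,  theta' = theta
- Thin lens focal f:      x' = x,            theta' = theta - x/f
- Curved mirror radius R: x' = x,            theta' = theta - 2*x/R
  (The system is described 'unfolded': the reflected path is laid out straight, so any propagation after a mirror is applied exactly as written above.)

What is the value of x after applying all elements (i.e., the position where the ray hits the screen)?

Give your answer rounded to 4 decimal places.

Initial: x=-7.0000 theta=-0.4000
After 1 (propagate distance d=22): x=-15.8000 theta=-0.4000
After 2 (thin lens f=-23): x=-15.8000 theta=-25/23 (≈-1.0870)
After 3 (propagate distance d=37): x=-6442/115 (≈-56.0174) theta=-25/23 (≈-1.0870)
After 4 (thin lens f=58): x=-6442/115 (≈-56.0174) theta=-404/3335 (≈-0.1211)
After 5 (propagate distance d=31): x=-199342/3335 (≈-59.7727) theta=-404/3335 (≈-0.1211)
After 6 (thin lens f=39): x=-199342/3335 (≈-59.7727) theta=614/435 (≈1.4115)
After 7 (propagate distance d=27 (to screen)): x=-72244/3335 (≈-21.6624) theta=614/435 (≈1.4115)
Rounded to 4 decimal places: x = -21.6624

Answer: -21.6624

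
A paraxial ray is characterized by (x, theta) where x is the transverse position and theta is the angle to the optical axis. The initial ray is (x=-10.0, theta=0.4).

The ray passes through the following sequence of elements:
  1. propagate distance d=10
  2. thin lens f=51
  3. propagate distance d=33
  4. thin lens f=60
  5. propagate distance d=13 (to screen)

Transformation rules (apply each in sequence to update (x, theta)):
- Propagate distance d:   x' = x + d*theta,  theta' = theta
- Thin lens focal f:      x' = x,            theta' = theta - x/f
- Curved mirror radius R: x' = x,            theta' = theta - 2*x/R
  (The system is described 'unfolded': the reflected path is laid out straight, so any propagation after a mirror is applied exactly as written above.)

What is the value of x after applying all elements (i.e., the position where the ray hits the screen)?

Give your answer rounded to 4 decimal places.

Answer: 15.4106

Derivation:
Initial: x=-10.0000 theta=0.4000
After 1 (propagate distance d=10): x=-6.0000 theta=0.4000
After 2 (thin lens f=51): x=-6.0000 theta=44/85 (≈0.5176)
After 3 (propagate distance d=33): x=942/85 (≈11.0824) theta=44/85 (≈0.5176)
After 4 (thin lens f=60): x=942/85 (≈11.0824) theta=283/850 (≈0.3329)
After 5 (propagate distance d=13 (to screen)): x=13099/850 (≈15.4106) theta=283/850 (≈0.3329)
Rounded to 4 decimal places: x = 15.4106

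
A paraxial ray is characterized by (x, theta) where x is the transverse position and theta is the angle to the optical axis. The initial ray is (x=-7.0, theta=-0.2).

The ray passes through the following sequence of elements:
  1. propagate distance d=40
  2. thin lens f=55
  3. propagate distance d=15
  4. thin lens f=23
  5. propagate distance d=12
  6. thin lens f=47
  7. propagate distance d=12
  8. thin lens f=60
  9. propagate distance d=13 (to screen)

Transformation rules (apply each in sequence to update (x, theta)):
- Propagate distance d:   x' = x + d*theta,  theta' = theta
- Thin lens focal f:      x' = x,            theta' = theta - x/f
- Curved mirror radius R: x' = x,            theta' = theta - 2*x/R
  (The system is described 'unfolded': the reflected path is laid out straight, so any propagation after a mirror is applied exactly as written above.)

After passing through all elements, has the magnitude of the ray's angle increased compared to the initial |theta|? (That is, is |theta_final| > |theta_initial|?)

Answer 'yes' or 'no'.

Answer: yes

Derivation:
Initial: x=-7.0000 theta=-0.2000
After 1 (propagate distance d=40): x=-15.0000 theta=-0.2000
After 2 (thin lens f=55): x=-15.0000 theta=4/55 (≈0.0727)
After 3 (propagate distance d=15): x=-153/11 (≈-13.9091) theta=4/55 (≈0.0727)
After 4 (thin lens f=23): x=-153/11 (≈-13.9091) theta=857/1265 (≈0.6775)
After 5 (propagate distance d=12): x=-7311/1265 (≈-5.7794) theta=857/1265 (≈0.6775)
After 6 (thin lens f=47): x=-7311/1265 (≈-5.7794) theta=9518/11891 (≈0.8004)
After 7 (propagate distance d=12): x=227463/59455 (≈3.8258) theta=9518/11891 (≈0.8004)
After 8 (thin lens f=60): x=227463/59455 (≈3.8258) theta=875979/1189100 (≈0.7367)
After 9 (propagate distance d=13 (to screen)): x=1448817/108100 (≈13.4026) theta=875979/1189100 (≈0.7367)
|theta_initial|=0.2000 |theta_final|=875979/1189100 (≈0.7367) -> increased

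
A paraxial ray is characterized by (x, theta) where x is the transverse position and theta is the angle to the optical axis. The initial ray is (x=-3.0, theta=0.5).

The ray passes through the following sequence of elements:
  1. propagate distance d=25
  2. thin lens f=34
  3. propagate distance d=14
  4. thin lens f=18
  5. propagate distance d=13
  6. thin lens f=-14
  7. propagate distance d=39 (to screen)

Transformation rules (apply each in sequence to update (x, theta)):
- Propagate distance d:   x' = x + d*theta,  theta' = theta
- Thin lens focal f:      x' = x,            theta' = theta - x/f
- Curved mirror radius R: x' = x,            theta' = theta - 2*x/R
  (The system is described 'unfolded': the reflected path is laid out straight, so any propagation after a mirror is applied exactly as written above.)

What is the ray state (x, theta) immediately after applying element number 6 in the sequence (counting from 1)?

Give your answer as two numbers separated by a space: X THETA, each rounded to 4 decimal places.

Answer: 6.3644 -0.0242

Derivation:
Initial: x=-3.0000 theta=0.5000
After 1 (propagate distance d=25): x=9.5000 theta=0.5000
After 2 (thin lens f=34): x=9.5000 theta=15/68 (≈0.2206)
After 3 (propagate distance d=14): x=214/17 (≈12.5882) theta=15/68 (≈0.2206)
After 4 (thin lens f=18): x=214/17 (≈12.5882) theta=-293/612 (≈-0.4788)
After 5 (propagate distance d=13): x=3895/612 (≈6.3644) theta=-293/612 (≈-0.4788)
After 6 (thin lens f=-14): x=3895/612 (≈6.3644) theta=-23/952 (≈-0.0242)
Rounded to 4 decimal places: x = 6.3644, theta = -0.0242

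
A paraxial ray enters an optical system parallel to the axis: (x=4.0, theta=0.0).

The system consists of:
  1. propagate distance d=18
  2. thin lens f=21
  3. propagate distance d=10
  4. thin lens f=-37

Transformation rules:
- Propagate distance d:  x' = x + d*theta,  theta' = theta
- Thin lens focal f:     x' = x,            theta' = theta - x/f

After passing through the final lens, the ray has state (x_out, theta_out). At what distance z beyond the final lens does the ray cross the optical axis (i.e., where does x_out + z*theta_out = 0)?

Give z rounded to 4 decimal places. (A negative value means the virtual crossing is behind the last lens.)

Answer: 15.6538

Derivation:
Initial: x=4.0000 theta=0.0000
After 1 (propagate distance d=18): x=4.0000 theta=0.0000
After 2 (thin lens f=21): x=4.0000 theta=-4/21 (≈-0.1905)
After 3 (propagate distance d=10): x=44/21 (≈2.0952) theta=-4/21 (≈-0.1905)
After 4 (thin lens f=-37): x=44/21 (≈2.0952) theta=-104/777 (≈-0.1338)
z_focus = -x_out/theta_out = -(44/21)/(-104/777) = 407/26 ≈ 15.6538
Rounded to 4 decimal places: z = 15.6538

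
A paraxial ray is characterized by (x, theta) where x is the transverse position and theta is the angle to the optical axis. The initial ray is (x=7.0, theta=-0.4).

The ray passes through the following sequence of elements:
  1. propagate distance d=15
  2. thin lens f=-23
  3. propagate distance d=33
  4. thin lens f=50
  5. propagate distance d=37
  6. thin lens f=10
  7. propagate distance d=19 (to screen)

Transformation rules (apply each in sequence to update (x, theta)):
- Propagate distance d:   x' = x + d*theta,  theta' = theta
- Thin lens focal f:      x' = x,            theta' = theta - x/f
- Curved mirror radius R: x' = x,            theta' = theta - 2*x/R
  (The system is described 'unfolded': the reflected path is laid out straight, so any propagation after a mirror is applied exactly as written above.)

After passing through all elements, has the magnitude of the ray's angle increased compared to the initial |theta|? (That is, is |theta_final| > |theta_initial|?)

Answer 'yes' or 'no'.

Initial: x=7.0000 theta=-0.4000
After 1 (propagate distance d=15): x=1.0000 theta=-0.4000
After 2 (thin lens f=-23): x=1.0000 theta=-41/115 (≈-0.3565)
After 3 (propagate distance d=33): x=-1238/115 (≈-10.7652) theta=-41/115 (≈-0.3565)
After 4 (thin lens f=50): x=-1238/115 (≈-10.7652) theta=-406/2875 (≈-0.1412)
After 5 (propagate distance d=37): x=-45972/2875 (≈-15.9903) theta=-406/2875 (≈-0.1412)
After 6 (thin lens f=10): x=-45972/2875 (≈-15.9903) theta=20956/14375 (≈1.4578)
After 7 (propagate distance d=19 (to screen)): x=168304/14375 (≈11.7081) theta=20956/14375 (≈1.4578)
|theta_initial|=0.4000 |theta_final|=20956/14375 (≈1.4578) -> increased

Answer: yes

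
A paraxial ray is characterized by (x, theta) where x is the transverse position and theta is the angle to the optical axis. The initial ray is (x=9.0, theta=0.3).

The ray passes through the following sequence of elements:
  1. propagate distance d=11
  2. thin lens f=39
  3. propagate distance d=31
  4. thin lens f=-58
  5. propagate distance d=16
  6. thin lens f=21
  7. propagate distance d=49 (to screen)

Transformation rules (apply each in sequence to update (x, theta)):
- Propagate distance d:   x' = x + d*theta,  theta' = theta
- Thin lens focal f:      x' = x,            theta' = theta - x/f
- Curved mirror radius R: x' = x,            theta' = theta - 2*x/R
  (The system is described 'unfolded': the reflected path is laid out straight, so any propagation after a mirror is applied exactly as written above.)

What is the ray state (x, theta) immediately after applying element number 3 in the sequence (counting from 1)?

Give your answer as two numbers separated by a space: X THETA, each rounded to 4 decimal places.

Initial: x=9.0000 theta=0.3000
After 1 (propagate distance d=11): x=12.3000 theta=0.3000
After 2 (thin lens f=39): x=12.3000 theta=-1/65 (≈-0.0154)
After 3 (propagate distance d=31): x=1537/130 (≈11.8231) theta=-1/65 (≈-0.0154)
Rounded to 4 decimal places: x = 11.8231, theta = -0.0154

Answer: 11.8231 -0.0154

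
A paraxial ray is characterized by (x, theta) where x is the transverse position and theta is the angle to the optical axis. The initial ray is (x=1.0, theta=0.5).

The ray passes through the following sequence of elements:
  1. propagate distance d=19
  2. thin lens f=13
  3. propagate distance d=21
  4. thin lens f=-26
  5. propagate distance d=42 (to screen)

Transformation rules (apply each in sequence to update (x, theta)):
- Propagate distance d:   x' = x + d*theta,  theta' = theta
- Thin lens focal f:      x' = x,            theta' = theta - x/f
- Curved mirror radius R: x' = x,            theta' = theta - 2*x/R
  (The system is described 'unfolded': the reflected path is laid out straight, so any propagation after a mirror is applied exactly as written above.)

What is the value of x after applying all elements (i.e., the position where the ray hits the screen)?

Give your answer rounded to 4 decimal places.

Answer: -2.3609

Derivation:
Initial: x=1.0000 theta=0.5000
After 1 (propagate distance d=19): x=10.5000 theta=0.5000
After 2 (thin lens f=13): x=10.5000 theta=-4/13 (≈-0.3077)
After 3 (propagate distance d=21): x=105/26 (≈4.0385) theta=-4/13 (≈-0.3077)
After 4 (thin lens f=-26): x=105/26 (≈4.0385) theta=-103/676 (≈-0.1524)
After 5 (propagate distance d=42 (to screen)): x=-399/169 (≈-2.3609) theta=-103/676 (≈-0.1524)
Rounded to 4 decimal places: x = -2.3609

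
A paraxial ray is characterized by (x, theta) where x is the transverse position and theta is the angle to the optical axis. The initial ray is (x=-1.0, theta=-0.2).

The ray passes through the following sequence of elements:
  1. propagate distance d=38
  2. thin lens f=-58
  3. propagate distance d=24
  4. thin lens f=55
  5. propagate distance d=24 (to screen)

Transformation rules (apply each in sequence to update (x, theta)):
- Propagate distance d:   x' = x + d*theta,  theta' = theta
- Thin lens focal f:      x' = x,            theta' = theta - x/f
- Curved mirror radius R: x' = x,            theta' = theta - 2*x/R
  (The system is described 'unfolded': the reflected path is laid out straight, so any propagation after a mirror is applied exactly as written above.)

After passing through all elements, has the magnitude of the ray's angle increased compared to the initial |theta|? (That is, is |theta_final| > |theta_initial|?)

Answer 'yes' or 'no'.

Initial: x=-1.0000 theta=-0.2000
After 1 (propagate distance d=38): x=-8.6000 theta=-0.2000
After 2 (thin lens f=-58): x=-8.6000 theta=-101/290 (≈-0.3483)
After 3 (propagate distance d=24): x=-2459/145 (≈-16.9586) theta=-101/290 (≈-0.3483)
After 4 (thin lens f=55): x=-2459/145 (≈-16.9586) theta=-637/15950 (≈-0.0399)
After 5 (propagate distance d=24 (to screen)): x=-142889/7975 (≈-17.9171) theta=-637/15950 (≈-0.0399)
|theta_initial|=0.2000 |theta_final|=637/15950 (≈0.0399) -> not increased

Answer: no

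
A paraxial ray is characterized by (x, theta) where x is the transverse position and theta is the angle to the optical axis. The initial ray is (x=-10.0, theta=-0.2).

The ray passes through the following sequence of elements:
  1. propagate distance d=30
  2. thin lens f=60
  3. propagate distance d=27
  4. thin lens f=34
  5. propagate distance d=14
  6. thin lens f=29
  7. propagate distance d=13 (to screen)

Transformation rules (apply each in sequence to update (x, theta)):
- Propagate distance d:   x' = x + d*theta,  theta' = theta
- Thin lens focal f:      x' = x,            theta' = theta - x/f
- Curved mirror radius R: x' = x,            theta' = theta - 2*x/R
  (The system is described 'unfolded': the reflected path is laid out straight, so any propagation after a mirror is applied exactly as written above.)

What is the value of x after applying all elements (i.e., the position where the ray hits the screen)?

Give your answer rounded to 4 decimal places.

Answer: 2.2025

Derivation:
Initial: x=-10.0000 theta=-0.2000
After 1 (propagate distance d=30): x=-16.0000 theta=-0.2000
After 2 (thin lens f=60): x=-16.0000 theta=1/15 (≈0.0667)
After 3 (propagate distance d=27): x=-14.2000 theta=1/15 (≈0.0667)
After 4 (thin lens f=34): x=-14.2000 theta=247/510 (≈0.4843)
After 5 (propagate distance d=14): x=-1892/255 (≈-7.4196) theta=247/510 (≈0.4843)
After 6 (thin lens f=29): x=-1892/255 (≈-7.4196) theta=3649/4930 (≈0.7402)
After 7 (propagate distance d=13 (to screen)): x=6515/2958 (≈2.2025) theta=3649/4930 (≈0.7402)
Rounded to 4 decimal places: x = 2.2025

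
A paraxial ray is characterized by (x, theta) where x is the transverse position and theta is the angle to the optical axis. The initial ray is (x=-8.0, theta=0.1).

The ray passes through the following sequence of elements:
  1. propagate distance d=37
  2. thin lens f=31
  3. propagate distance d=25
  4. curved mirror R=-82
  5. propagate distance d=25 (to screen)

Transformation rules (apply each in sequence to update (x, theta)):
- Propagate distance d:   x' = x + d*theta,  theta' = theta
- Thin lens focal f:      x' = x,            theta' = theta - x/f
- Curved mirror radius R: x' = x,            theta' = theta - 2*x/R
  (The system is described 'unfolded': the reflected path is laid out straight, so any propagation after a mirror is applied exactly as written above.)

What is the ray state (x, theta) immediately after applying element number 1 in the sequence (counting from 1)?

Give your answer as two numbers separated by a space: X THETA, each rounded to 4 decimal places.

Answer: -4.3000 0.1000

Derivation:
Initial: x=-8.0000 theta=0.1000
After 1 (propagate distance d=37): x=-4.3000 theta=0.1000
Rounded to 4 decimal places: x = -4.3000, theta = 0.1000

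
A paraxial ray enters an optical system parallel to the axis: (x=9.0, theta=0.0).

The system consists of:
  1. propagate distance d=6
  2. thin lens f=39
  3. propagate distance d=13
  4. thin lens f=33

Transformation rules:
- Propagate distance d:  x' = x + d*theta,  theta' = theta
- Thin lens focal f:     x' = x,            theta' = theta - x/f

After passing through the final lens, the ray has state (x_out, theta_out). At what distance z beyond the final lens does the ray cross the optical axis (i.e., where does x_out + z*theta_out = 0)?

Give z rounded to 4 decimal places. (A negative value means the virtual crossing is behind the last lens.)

Answer: 14.5424

Derivation:
Initial: x=9.0000 theta=0.0000
After 1 (propagate distance d=6): x=9.0000 theta=0.0000
After 2 (thin lens f=39): x=9.0000 theta=-3/13 (≈-0.2308)
After 3 (propagate distance d=13): x=6.0000 theta=-3/13 (≈-0.2308)
After 4 (thin lens f=33): x=6.0000 theta=-59/143 (≈-0.4126)
z_focus = -x_out/theta_out = -(6.0000)/(-59/143) = 858/59 ≈ 14.5424
Rounded to 4 decimal places: z = 14.5424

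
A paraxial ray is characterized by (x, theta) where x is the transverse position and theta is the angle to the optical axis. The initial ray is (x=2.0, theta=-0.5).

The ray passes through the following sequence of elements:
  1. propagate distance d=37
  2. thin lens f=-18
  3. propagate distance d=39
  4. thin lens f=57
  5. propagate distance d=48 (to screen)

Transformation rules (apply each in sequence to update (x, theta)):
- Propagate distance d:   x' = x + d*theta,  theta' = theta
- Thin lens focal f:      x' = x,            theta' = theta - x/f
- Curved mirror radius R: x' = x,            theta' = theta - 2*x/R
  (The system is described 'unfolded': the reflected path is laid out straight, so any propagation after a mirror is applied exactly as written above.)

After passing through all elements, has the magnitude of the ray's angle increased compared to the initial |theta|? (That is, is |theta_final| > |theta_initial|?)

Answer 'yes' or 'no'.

Answer: no

Derivation:
Initial: x=2.0000 theta=-0.5000
After 1 (propagate distance d=37): x=-16.5000 theta=-0.5000
After 2 (thin lens f=-18): x=-16.5000 theta=-17/12 (≈-1.4167)
After 3 (propagate distance d=39): x=-71.7500 theta=-17/12 (≈-1.4167)
After 4 (thin lens f=57): x=-71.7500 theta=-3/19 (≈-0.1579)
After 5 (propagate distance d=48 (to screen)): x=-6029/76 (≈-79.3289) theta=-3/19 (≈-0.1579)
|theta_initial|=0.5000 |theta_final|=3/19 (≈0.1579) -> not increased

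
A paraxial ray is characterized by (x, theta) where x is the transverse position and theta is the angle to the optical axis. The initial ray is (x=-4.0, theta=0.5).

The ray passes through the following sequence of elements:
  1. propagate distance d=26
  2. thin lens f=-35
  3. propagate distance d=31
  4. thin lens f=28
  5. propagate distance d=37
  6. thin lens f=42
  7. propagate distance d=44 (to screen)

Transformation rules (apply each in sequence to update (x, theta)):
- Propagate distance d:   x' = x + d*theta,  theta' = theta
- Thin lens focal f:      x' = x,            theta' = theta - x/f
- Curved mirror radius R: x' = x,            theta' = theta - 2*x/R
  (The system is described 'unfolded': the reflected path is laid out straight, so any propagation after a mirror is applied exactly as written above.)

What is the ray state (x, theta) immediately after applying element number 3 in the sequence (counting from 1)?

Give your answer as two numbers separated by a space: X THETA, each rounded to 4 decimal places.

Initial: x=-4.0000 theta=0.5000
After 1 (propagate distance d=26): x=9.0000 theta=0.5000
After 2 (thin lens f=-35): x=9.0000 theta=53/70 (≈0.7571)
After 3 (propagate distance d=31): x=2273/70 (≈32.4714) theta=53/70 (≈0.7571)
Rounded to 4 decimal places: x = 32.4714, theta = 0.7571

Answer: 32.4714 0.7571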